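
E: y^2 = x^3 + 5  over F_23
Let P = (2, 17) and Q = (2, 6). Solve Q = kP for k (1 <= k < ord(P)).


Enumerate multiples of P until we hit Q = (2, 6):
  1P = (2, 17)
  2P = (20, 1)
  3P = (14, 9)
  4P = (10, 19)
  5P = (1, 12)
  6P = (22, 21)
  7P = (11, 18)
  8P = (12, 10)
  9P = (18, 8)
  10P = (7, 16)
  11P = (3, 20)
  12P = (4, 0)
  13P = (3, 3)
  14P = (7, 7)
  15P = (18, 15)
  16P = (12, 13)
  17P = (11, 5)
  18P = (22, 2)
  19P = (1, 11)
  20P = (10, 4)
  21P = (14, 14)
  22P = (20, 22)
  23P = (2, 6)
Match found at i = 23.

k = 23


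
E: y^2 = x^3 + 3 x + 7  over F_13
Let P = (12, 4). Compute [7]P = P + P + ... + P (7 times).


k = 7 = 111_2 (binary, LSB first: 111)
Double-and-add from P = (12, 4):
  bit 0 = 1: acc = O + (12, 4) = (12, 4)
  bit 1 = 1: acc = (12, 4) + (5, 11) = (10, 7)
  bit 2 = 1: acc = (10, 7) + (3, 2) = (9, 3)

7P = (9, 3)


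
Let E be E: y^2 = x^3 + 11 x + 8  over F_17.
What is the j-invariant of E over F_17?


Delta = -16(4 a^3 + 27 b^2) mod 17 = 14
-1728 * (4 a)^3 = -1728 * (4*11)^3 mod 17 = 16
j = 16 * 14^(-1) mod 17 = 6

j = 6 (mod 17)


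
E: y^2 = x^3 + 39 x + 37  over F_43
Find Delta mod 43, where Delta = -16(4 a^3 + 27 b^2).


4 a^3 + 27 b^2 = 4*39^3 + 27*37^2 = 237276 + 36963 = 274239
Delta = -16 * (274239) = -4387824
Delta mod 43 = 25

Delta = 25 (mod 43)


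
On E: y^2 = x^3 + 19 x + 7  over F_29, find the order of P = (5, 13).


Compute successive multiples of P until we hit O:
  1P = (5, 13)
  2P = (18, 27)
  3P = (19, 21)
  4P = (0, 23)
  5P = (28, 4)
  6P = (20, 8)
  7P = (17, 20)
  8P = (16, 12)
  ... (continuing to 33P)
  33P = O

ord(P) = 33


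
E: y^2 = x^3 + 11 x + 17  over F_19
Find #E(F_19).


For each x in F_19, count y with y^2 = x^3 + 11 x + 17 mod 19:
  x = 0: RHS = 17, y in [6, 13]  -> 2 point(s)
  x = 2: RHS = 9, y in [3, 16]  -> 2 point(s)
  x = 3: RHS = 1, y in [1, 18]  -> 2 point(s)
  x = 4: RHS = 11, y in [7, 12]  -> 2 point(s)
  x = 5: RHS = 7, y in [8, 11]  -> 2 point(s)
  x = 7: RHS = 0, y in [0]  -> 1 point(s)
  x = 8: RHS = 9, y in [3, 16]  -> 2 point(s)
  x = 9: RHS = 9, y in [3, 16]  -> 2 point(s)
  x = 10: RHS = 6, y in [5, 14]  -> 2 point(s)
  x = 11: RHS = 6, y in [5, 14]  -> 2 point(s)
  x = 13: RHS = 1, y in [1, 18]  -> 2 point(s)
  x = 15: RHS = 4, y in [2, 17]  -> 2 point(s)
  x = 17: RHS = 6, y in [5, 14]  -> 2 point(s)
  x = 18: RHS = 5, y in [9, 10]  -> 2 point(s)
Affine points: 27. Add the point at infinity: total = 28.

#E(F_19) = 28


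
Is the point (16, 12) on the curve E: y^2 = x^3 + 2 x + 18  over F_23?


Check whether y^2 = x^3 + 2 x + 18 (mod 23) for (x, y) = (16, 12).
LHS: y^2 = 12^2 mod 23 = 6
RHS: x^3 + 2 x + 18 = 16^3 + 2*16 + 18 mod 23 = 6
LHS = RHS

Yes, on the curve


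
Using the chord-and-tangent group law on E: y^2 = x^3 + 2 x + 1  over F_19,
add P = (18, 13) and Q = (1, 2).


P != Q, so use the chord formula.
s = (y2 - y1) / (x2 - x1) = (8) / (2) mod 19 = 4
x3 = s^2 - x1 - x2 mod 19 = 4^2 - 18 - 1 = 16
y3 = s (x1 - x3) - y1 mod 19 = 4 * (18 - 16) - 13 = 14

P + Q = (16, 14)


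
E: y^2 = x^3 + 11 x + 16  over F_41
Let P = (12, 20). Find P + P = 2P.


Doubling: s = (3 x1^2 + a) / (2 y1)
s = (3*12^2 + 11) / (2*20) mod 41 = 8
x3 = s^2 - 2 x1 mod 41 = 8^2 - 2*12 = 40
y3 = s (x1 - x3) - y1 mod 41 = 8 * (12 - 40) - 20 = 2

2P = (40, 2)


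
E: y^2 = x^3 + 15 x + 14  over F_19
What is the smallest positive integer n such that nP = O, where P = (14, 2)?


Compute successive multiples of P until we hit O:
  1P = (14, 2)
  2P = (8, 0)
  3P = (14, 17)
  4P = O

ord(P) = 4


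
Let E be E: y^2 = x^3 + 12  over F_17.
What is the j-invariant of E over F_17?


Delta = -16(4 a^3 + 27 b^2) mod 17 = 12
-1728 * (4 a)^3 = -1728 * (4*0)^3 mod 17 = 0
j = 0 * 12^(-1) mod 17 = 0

j = 0 (mod 17)


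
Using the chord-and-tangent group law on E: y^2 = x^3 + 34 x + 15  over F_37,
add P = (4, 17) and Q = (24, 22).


P != Q, so use the chord formula.
s = (y2 - y1) / (x2 - x1) = (5) / (20) mod 37 = 28
x3 = s^2 - x1 - x2 mod 37 = 28^2 - 4 - 24 = 16
y3 = s (x1 - x3) - y1 mod 37 = 28 * (4 - 16) - 17 = 17

P + Q = (16, 17)


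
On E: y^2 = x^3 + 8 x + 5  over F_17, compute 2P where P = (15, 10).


Doubling: s = (3 x1^2 + a) / (2 y1)
s = (3*15^2 + 8) / (2*10) mod 17 = 1
x3 = s^2 - 2 x1 mod 17 = 1^2 - 2*15 = 5
y3 = s (x1 - x3) - y1 mod 17 = 1 * (15 - 5) - 10 = 0

2P = (5, 0)


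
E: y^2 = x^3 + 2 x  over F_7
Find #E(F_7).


For each x in F_7, count y with y^2 = x^3 + 2 x + 0 mod 7:
  x = 0: RHS = 0, y in [0]  -> 1 point(s)
  x = 4: RHS = 2, y in [3, 4]  -> 2 point(s)
  x = 5: RHS = 2, y in [3, 4]  -> 2 point(s)
  x = 6: RHS = 4, y in [2, 5]  -> 2 point(s)
Affine points: 7. Add the point at infinity: total = 8.

#E(F_7) = 8


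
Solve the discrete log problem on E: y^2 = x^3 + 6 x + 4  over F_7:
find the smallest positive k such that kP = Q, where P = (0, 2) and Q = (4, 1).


Enumerate multiples of P until we hit Q = (4, 1):
  1P = (0, 2)
  2P = (4, 6)
  3P = (4, 1)
Match found at i = 3.

k = 3


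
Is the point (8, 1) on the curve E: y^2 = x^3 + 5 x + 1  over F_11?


Check whether y^2 = x^3 + 5 x + 1 (mod 11) for (x, y) = (8, 1).
LHS: y^2 = 1^2 mod 11 = 1
RHS: x^3 + 5 x + 1 = 8^3 + 5*8 + 1 mod 11 = 3
LHS != RHS

No, not on the curve


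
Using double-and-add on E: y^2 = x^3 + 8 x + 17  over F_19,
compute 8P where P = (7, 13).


k = 8 = 1000_2 (binary, LSB first: 0001)
Double-and-add from P = (7, 13):
  bit 0 = 0: acc unchanged = O
  bit 1 = 0: acc unchanged = O
  bit 2 = 0: acc unchanged = O
  bit 3 = 1: acc = O + (3, 7) = (3, 7)

8P = (3, 7)


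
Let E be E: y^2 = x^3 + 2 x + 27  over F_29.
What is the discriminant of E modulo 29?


4 a^3 + 27 b^2 = 4*2^3 + 27*27^2 = 32 + 19683 = 19715
Delta = -16 * (19715) = -315440
Delta mod 29 = 22

Delta = 22 (mod 29)


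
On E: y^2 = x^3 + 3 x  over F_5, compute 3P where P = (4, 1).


k = 3 = 11_2 (binary, LSB first: 11)
Double-and-add from P = (4, 1):
  bit 0 = 1: acc = O + (4, 1) = (4, 1)
  bit 1 = 1: acc = (4, 1) + (1, 3) = (1, 2)

3P = (1, 2)


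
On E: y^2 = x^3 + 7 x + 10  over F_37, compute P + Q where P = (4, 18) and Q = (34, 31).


P != Q, so use the chord formula.
s = (y2 - y1) / (x2 - x1) = (13) / (30) mod 37 = 14
x3 = s^2 - x1 - x2 mod 37 = 14^2 - 4 - 34 = 10
y3 = s (x1 - x3) - y1 mod 37 = 14 * (4 - 10) - 18 = 9

P + Q = (10, 9)


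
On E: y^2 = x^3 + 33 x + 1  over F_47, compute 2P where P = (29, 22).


Doubling: s = (3 x1^2 + a) / (2 y1)
s = (3*29^2 + 33) / (2*22) mod 47 = 41
x3 = s^2 - 2 x1 mod 47 = 41^2 - 2*29 = 25
y3 = s (x1 - x3) - y1 mod 47 = 41 * (29 - 25) - 22 = 1

2P = (25, 1)


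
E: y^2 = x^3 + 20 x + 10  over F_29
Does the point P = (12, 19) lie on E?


Check whether y^2 = x^3 + 20 x + 10 (mod 29) for (x, y) = (12, 19).
LHS: y^2 = 19^2 mod 29 = 13
RHS: x^3 + 20 x + 10 = 12^3 + 20*12 + 10 mod 29 = 6
LHS != RHS

No, not on the curve


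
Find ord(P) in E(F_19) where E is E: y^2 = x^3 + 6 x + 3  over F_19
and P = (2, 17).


Compute successive multiples of P until we hit O:
  1P = (2, 17)
  2P = (2, 2)
  3P = O

ord(P) = 3


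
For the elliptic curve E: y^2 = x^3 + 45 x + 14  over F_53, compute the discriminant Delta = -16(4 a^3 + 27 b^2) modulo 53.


4 a^3 + 27 b^2 = 4*45^3 + 27*14^2 = 364500 + 5292 = 369792
Delta = -16 * (369792) = -5916672
Delta mod 53 = 36

Delta = 36 (mod 53)


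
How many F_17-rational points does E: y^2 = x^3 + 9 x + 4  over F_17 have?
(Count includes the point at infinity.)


For each x in F_17, count y with y^2 = x^3 + 9 x + 4 mod 17:
  x = 0: RHS = 4, y in [2, 15]  -> 2 point(s)
  x = 2: RHS = 13, y in [8, 9]  -> 2 point(s)
  x = 4: RHS = 2, y in [6, 11]  -> 2 point(s)
  x = 5: RHS = 4, y in [2, 15]  -> 2 point(s)
  x = 6: RHS = 2, y in [6, 11]  -> 2 point(s)
  x = 7: RHS = 2, y in [6, 11]  -> 2 point(s)
  x = 9: RHS = 15, y in [7, 10]  -> 2 point(s)
  x = 12: RHS = 4, y in [2, 15]  -> 2 point(s)
  x = 14: RHS = 1, y in [1, 16]  -> 2 point(s)
Affine points: 18. Add the point at infinity: total = 19.

#E(F_17) = 19


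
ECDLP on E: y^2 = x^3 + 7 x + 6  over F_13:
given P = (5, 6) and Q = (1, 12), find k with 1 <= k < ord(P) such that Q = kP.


Enumerate multiples of P until we hit Q = (1, 12):
  1P = (5, 6)
  2P = (6, 11)
  3P = (1, 1)
  4P = (11, 6)
  5P = (10, 7)
  6P = (10, 6)
  7P = (11, 7)
  8P = (1, 12)
Match found at i = 8.

k = 8


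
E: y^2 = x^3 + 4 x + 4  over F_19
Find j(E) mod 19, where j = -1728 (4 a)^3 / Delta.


Delta = -16(4 a^3 + 27 b^2) mod 19 = 12
-1728 * (4 a)^3 = -1728 * (4*4)^3 mod 19 = 11
j = 11 * 12^(-1) mod 19 = 12

j = 12 (mod 19)


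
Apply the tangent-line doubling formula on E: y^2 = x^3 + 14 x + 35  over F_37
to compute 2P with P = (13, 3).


Doubling: s = (3 x1^2 + a) / (2 y1)
s = (3*13^2 + 14) / (2*3) mod 37 = 19
x3 = s^2 - 2 x1 mod 37 = 19^2 - 2*13 = 2
y3 = s (x1 - x3) - y1 mod 37 = 19 * (13 - 2) - 3 = 21

2P = (2, 21)


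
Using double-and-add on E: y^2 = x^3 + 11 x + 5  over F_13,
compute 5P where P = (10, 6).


k = 5 = 101_2 (binary, LSB first: 101)
Double-and-add from P = (10, 6):
  bit 0 = 1: acc = O + (10, 6) = (10, 6)
  bit 1 = 0: acc unchanged = (10, 6)
  bit 2 = 1: acc = (10, 6) + (2, 10) = (11, 1)

5P = (11, 1)


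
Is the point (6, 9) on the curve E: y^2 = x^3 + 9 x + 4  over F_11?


Check whether y^2 = x^3 + 9 x + 4 (mod 11) for (x, y) = (6, 9).
LHS: y^2 = 9^2 mod 11 = 4
RHS: x^3 + 9 x + 4 = 6^3 + 9*6 + 4 mod 11 = 10
LHS != RHS

No, not on the curve


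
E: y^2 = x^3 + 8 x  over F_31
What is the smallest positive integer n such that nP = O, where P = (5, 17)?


Compute successive multiples of P until we hit O:
  1P = (5, 17)
  2P = (8, 24)
  3P = (20, 10)
  4P = (16, 15)
  5P = (19, 25)
  6P = (1, 3)
  7P = (14, 29)
  8P = (0, 0)
  ... (continuing to 16P)
  16P = O

ord(P) = 16


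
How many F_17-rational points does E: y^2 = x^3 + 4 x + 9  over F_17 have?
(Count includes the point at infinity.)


For each x in F_17, count y with y^2 = x^3 + 4 x + 9 mod 17:
  x = 0: RHS = 9, y in [3, 14]  -> 2 point(s)
  x = 2: RHS = 8, y in [5, 12]  -> 2 point(s)
  x = 4: RHS = 4, y in [2, 15]  -> 2 point(s)
  x = 5: RHS = 1, y in [1, 16]  -> 2 point(s)
  x = 8: RHS = 9, y in [3, 14]  -> 2 point(s)
  x = 9: RHS = 9, y in [3, 14]  -> 2 point(s)
  x = 12: RHS = 0, y in [0]  -> 1 point(s)
  x = 14: RHS = 4, y in [2, 15]  -> 2 point(s)
  x = 16: RHS = 4, y in [2, 15]  -> 2 point(s)
Affine points: 17. Add the point at infinity: total = 18.

#E(F_17) = 18


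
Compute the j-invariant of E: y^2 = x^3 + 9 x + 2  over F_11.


Delta = -16(4 a^3 + 27 b^2) mod 11 = 5
-1728 * (4 a)^3 = -1728 * (4*9)^3 mod 11 = 6
j = 6 * 5^(-1) mod 11 = 10

j = 10 (mod 11)


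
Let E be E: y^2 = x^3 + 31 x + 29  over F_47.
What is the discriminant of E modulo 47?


4 a^3 + 27 b^2 = 4*31^3 + 27*29^2 = 119164 + 22707 = 141871
Delta = -16 * (141871) = -2269936
Delta mod 47 = 23

Delta = 23 (mod 47)


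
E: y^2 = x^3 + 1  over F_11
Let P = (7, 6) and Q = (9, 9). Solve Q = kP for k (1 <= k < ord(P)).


Enumerate multiples of P until we hit Q = (9, 9):
  1P = (7, 6)
  2P = (2, 3)
  3P = (5, 4)
  4P = (0, 1)
  5P = (9, 2)
  6P = (10, 0)
  7P = (9, 9)
Match found at i = 7.

k = 7


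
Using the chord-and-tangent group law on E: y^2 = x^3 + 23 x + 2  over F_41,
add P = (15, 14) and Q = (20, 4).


P != Q, so use the chord formula.
s = (y2 - y1) / (x2 - x1) = (31) / (5) mod 41 = 39
x3 = s^2 - x1 - x2 mod 41 = 39^2 - 15 - 20 = 10
y3 = s (x1 - x3) - y1 mod 41 = 39 * (15 - 10) - 14 = 17

P + Q = (10, 17)


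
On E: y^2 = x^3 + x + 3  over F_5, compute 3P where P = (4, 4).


k = 3 = 11_2 (binary, LSB first: 11)
Double-and-add from P = (4, 4):
  bit 0 = 1: acc = O + (4, 4) = (4, 4)
  bit 1 = 1: acc = (4, 4) + (1, 0) = (4, 1)

3P = (4, 1)


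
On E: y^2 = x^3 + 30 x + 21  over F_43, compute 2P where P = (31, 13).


Doubling: s = (3 x1^2 + a) / (2 y1)
s = (3*31^2 + 30) / (2*13) mod 43 = 31
x3 = s^2 - 2 x1 mod 43 = 31^2 - 2*31 = 39
y3 = s (x1 - x3) - y1 mod 43 = 31 * (31 - 39) - 13 = 40

2P = (39, 40)


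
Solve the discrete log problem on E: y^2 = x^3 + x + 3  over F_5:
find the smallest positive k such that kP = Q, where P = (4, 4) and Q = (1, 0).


Enumerate multiples of P until we hit Q = (1, 0):
  1P = (4, 4)
  2P = (1, 0)
Match found at i = 2.

k = 2


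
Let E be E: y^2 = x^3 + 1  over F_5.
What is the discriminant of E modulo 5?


4 a^3 + 27 b^2 = 4*0^3 + 27*1^2 = 0 + 27 = 27
Delta = -16 * (27) = -432
Delta mod 5 = 3

Delta = 3 (mod 5)


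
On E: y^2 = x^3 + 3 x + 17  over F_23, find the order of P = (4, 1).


Compute successive multiples of P until we hit O:
  1P = (4, 1)
  2P = (4, 22)
  3P = O

ord(P) = 3


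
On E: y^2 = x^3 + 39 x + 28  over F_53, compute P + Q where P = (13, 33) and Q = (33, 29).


P != Q, so use the chord formula.
s = (y2 - y1) / (x2 - x1) = (49) / (20) mod 53 = 21
x3 = s^2 - x1 - x2 mod 53 = 21^2 - 13 - 33 = 24
y3 = s (x1 - x3) - y1 mod 53 = 21 * (13 - 24) - 33 = 1

P + Q = (24, 1)


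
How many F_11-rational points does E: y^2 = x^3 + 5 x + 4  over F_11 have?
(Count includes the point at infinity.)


For each x in F_11, count y with y^2 = x^3 + 5 x + 4 mod 11:
  x = 0: RHS = 4, y in [2, 9]  -> 2 point(s)
  x = 2: RHS = 0, y in [0]  -> 1 point(s)
  x = 4: RHS = 0, y in [0]  -> 1 point(s)
  x = 5: RHS = 0, y in [0]  -> 1 point(s)
  x = 10: RHS = 9, y in [3, 8]  -> 2 point(s)
Affine points: 7. Add the point at infinity: total = 8.

#E(F_11) = 8


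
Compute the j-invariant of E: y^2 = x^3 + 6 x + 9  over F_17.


Delta = -16(4 a^3 + 27 b^2) mod 17 = 8
-1728 * (4 a)^3 = -1728 * (4*6)^3 mod 17 = 1
j = 1 * 8^(-1) mod 17 = 15

j = 15 (mod 17)


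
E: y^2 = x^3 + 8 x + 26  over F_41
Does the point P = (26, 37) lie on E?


Check whether y^2 = x^3 + 8 x + 26 (mod 41) for (x, y) = (26, 37).
LHS: y^2 = 37^2 mod 41 = 16
RHS: x^3 + 8 x + 26 = 26^3 + 8*26 + 26 mod 41 = 16
LHS = RHS

Yes, on the curve


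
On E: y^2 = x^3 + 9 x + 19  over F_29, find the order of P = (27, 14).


Compute successive multiples of P until we hit O:
  1P = (27, 14)
  2P = (10, 6)
  3P = (15, 7)
  4P = (25, 21)
  5P = (11, 17)
  6P = (24, 9)
  7P = (13, 19)
  8P = (2, 4)
  ... (continuing to 30P)
  30P = O

ord(P) = 30


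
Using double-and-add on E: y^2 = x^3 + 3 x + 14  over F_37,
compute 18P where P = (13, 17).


k = 18 = 10010_2 (binary, LSB first: 01001)
Double-and-add from P = (13, 17):
  bit 0 = 0: acc unchanged = O
  bit 1 = 1: acc = O + (14, 5) = (14, 5)
  bit 2 = 0: acc unchanged = (14, 5)
  bit 3 = 0: acc unchanged = (14, 5)
  bit 4 = 1: acc = (14, 5) + (36, 26) = (23, 15)

18P = (23, 15)


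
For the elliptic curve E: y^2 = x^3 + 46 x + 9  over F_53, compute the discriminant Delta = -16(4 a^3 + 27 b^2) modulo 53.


4 a^3 + 27 b^2 = 4*46^3 + 27*9^2 = 389344 + 2187 = 391531
Delta = -16 * (391531) = -6264496
Delta mod 53 = 51

Delta = 51 (mod 53)


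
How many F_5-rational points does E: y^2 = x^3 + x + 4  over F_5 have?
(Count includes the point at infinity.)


For each x in F_5, count y with y^2 = x^3 + 1 x + 4 mod 5:
  x = 0: RHS = 4, y in [2, 3]  -> 2 point(s)
  x = 1: RHS = 1, y in [1, 4]  -> 2 point(s)
  x = 2: RHS = 4, y in [2, 3]  -> 2 point(s)
  x = 3: RHS = 4, y in [2, 3]  -> 2 point(s)
Affine points: 8. Add the point at infinity: total = 9.

#E(F_5) = 9


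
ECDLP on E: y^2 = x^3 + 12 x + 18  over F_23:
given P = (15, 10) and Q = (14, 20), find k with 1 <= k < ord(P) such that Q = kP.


Enumerate multiples of P until we hit Q = (14, 20):
  1P = (15, 10)
  2P = (17, 11)
  3P = (20, 22)
  4P = (14, 20)
Match found at i = 4.

k = 4


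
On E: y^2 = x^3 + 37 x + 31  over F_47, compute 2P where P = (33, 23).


Doubling: s = (3 x1^2 + a) / (2 y1)
s = (3*33^2 + 37) / (2*23) mod 47 = 33
x3 = s^2 - 2 x1 mod 47 = 33^2 - 2*33 = 36
y3 = s (x1 - x3) - y1 mod 47 = 33 * (33 - 36) - 23 = 19

2P = (36, 19)


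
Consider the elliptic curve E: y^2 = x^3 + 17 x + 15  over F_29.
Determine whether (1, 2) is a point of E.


Check whether y^2 = x^3 + 17 x + 15 (mod 29) for (x, y) = (1, 2).
LHS: y^2 = 2^2 mod 29 = 4
RHS: x^3 + 17 x + 15 = 1^3 + 17*1 + 15 mod 29 = 4
LHS = RHS

Yes, on the curve


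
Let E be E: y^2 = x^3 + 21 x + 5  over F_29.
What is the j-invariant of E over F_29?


Delta = -16(4 a^3 + 27 b^2) mod 29 = 15
-1728 * (4 a)^3 = -1728 * (4*21)^3 mod 29 = 24
j = 24 * 15^(-1) mod 29 = 19

j = 19 (mod 29)


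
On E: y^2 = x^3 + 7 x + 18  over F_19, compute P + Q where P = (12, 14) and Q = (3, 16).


P != Q, so use the chord formula.
s = (y2 - y1) / (x2 - x1) = (2) / (10) mod 19 = 4
x3 = s^2 - x1 - x2 mod 19 = 4^2 - 12 - 3 = 1
y3 = s (x1 - x3) - y1 mod 19 = 4 * (12 - 1) - 14 = 11

P + Q = (1, 11)


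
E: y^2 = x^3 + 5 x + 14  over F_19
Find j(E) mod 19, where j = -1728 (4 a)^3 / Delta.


Delta = -16(4 a^3 + 27 b^2) mod 19 = 10
-1728 * (4 a)^3 = -1728 * (4*5)^3 mod 19 = 1
j = 1 * 10^(-1) mod 19 = 2

j = 2 (mod 19)


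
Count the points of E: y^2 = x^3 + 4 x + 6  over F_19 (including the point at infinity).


For each x in F_19, count y with y^2 = x^3 + 4 x + 6 mod 19:
  x = 0: RHS = 6, y in [5, 14]  -> 2 point(s)
  x = 1: RHS = 11, y in [7, 12]  -> 2 point(s)
  x = 3: RHS = 7, y in [8, 11]  -> 2 point(s)
  x = 7: RHS = 16, y in [4, 15]  -> 2 point(s)
  x = 9: RHS = 11, y in [7, 12]  -> 2 point(s)
  x = 10: RHS = 1, y in [1, 18]  -> 2 point(s)
  x = 16: RHS = 5, y in [9, 10]  -> 2 point(s)
  x = 17: RHS = 9, y in [3, 16]  -> 2 point(s)
  x = 18: RHS = 1, y in [1, 18]  -> 2 point(s)
Affine points: 18. Add the point at infinity: total = 19.

#E(F_19) = 19


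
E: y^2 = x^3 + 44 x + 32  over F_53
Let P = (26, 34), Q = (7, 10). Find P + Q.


P != Q, so use the chord formula.
s = (y2 - y1) / (x2 - x1) = (29) / (34) mod 53 = 18
x3 = s^2 - x1 - x2 mod 53 = 18^2 - 26 - 7 = 26
y3 = s (x1 - x3) - y1 mod 53 = 18 * (26 - 26) - 34 = 19

P + Q = (26, 19)


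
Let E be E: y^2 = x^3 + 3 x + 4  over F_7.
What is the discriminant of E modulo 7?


4 a^3 + 27 b^2 = 4*3^3 + 27*4^2 = 108 + 432 = 540
Delta = -16 * (540) = -8640
Delta mod 7 = 5

Delta = 5 (mod 7)


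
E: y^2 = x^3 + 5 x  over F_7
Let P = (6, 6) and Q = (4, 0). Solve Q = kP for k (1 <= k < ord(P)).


Enumerate multiples of P until we hit Q = (4, 0):
  1P = (6, 6)
  2P = (4, 0)
Match found at i = 2.

k = 2


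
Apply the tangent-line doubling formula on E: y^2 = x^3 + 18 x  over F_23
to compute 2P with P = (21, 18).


Doubling: s = (3 x1^2 + a) / (2 y1)
s = (3*21^2 + 18) / (2*18) mod 23 = 20
x3 = s^2 - 2 x1 mod 23 = 20^2 - 2*21 = 13
y3 = s (x1 - x3) - y1 mod 23 = 20 * (21 - 13) - 18 = 4

2P = (13, 4)


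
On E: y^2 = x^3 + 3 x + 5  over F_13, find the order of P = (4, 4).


Compute successive multiples of P until we hit O:
  1P = (4, 4)
  2P = (4, 9)
  3P = O

ord(P) = 3


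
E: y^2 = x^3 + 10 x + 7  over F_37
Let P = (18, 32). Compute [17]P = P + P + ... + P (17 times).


k = 17 = 10001_2 (binary, LSB first: 10001)
Double-and-add from P = (18, 32):
  bit 0 = 1: acc = O + (18, 32) = (18, 32)
  bit 1 = 0: acc unchanged = (18, 32)
  bit 2 = 0: acc unchanged = (18, 32)
  bit 3 = 0: acc unchanged = (18, 32)
  bit 4 = 1: acc = (18, 32) + (8, 28) = (23, 3)

17P = (23, 3)


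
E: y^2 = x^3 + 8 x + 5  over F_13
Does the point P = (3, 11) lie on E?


Check whether y^2 = x^3 + 8 x + 5 (mod 13) for (x, y) = (3, 11).
LHS: y^2 = 11^2 mod 13 = 4
RHS: x^3 + 8 x + 5 = 3^3 + 8*3 + 5 mod 13 = 4
LHS = RHS

Yes, on the curve


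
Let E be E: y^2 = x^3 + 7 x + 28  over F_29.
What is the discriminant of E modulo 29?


4 a^3 + 27 b^2 = 4*7^3 + 27*28^2 = 1372 + 21168 = 22540
Delta = -16 * (22540) = -360640
Delta mod 29 = 4

Delta = 4 (mod 29)


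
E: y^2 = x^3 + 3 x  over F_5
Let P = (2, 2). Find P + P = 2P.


Doubling: s = (3 x1^2 + a) / (2 y1)
s = (3*2^2 + 3) / (2*2) mod 5 = 0
x3 = s^2 - 2 x1 mod 5 = 0^2 - 2*2 = 1
y3 = s (x1 - x3) - y1 mod 5 = 0 * (2 - 1) - 2 = 3

2P = (1, 3)


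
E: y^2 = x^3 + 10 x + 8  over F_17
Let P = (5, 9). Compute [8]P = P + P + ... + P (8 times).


k = 8 = 1000_2 (binary, LSB first: 0001)
Double-and-add from P = (5, 9):
  bit 0 = 0: acc unchanged = O
  bit 1 = 0: acc unchanged = O
  bit 2 = 0: acc unchanged = O
  bit 3 = 1: acc = O + (14, 6) = (14, 6)

8P = (14, 6)


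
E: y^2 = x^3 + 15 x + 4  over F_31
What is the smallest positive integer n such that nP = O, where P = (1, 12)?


Compute successive multiples of P until we hit O:
  1P = (1, 12)
  2P = (16, 0)
  3P = (1, 19)
  4P = O

ord(P) = 4


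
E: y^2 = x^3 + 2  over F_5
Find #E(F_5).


For each x in F_5, count y with y^2 = x^3 + 0 x + 2 mod 5:
  x = 2: RHS = 0, y in [0]  -> 1 point(s)
  x = 3: RHS = 4, y in [2, 3]  -> 2 point(s)
  x = 4: RHS = 1, y in [1, 4]  -> 2 point(s)
Affine points: 5. Add the point at infinity: total = 6.

#E(F_5) = 6


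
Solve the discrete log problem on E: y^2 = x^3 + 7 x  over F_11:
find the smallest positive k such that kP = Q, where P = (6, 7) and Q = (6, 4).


Enumerate multiples of P until we hit Q = (6, 4):
  1P = (6, 7)
  2P = (3, 9)
  3P = (0, 0)
  4P = (3, 2)
  5P = (6, 4)
Match found at i = 5.

k = 5


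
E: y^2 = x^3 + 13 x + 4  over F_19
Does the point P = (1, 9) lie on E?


Check whether y^2 = x^3 + 13 x + 4 (mod 19) for (x, y) = (1, 9).
LHS: y^2 = 9^2 mod 19 = 5
RHS: x^3 + 13 x + 4 = 1^3 + 13*1 + 4 mod 19 = 18
LHS != RHS

No, not on the curve


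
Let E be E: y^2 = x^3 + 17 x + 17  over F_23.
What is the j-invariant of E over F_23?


Delta = -16(4 a^3 + 27 b^2) mod 23 = 20
-1728 * (4 a)^3 = -1728 * (4*17)^3 mod 23 = 3
j = 3 * 20^(-1) mod 23 = 22

j = 22 (mod 23)


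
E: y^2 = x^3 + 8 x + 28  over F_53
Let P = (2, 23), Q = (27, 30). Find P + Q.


P != Q, so use the chord formula.
s = (y2 - y1) / (x2 - x1) = (7) / (25) mod 53 = 13
x3 = s^2 - x1 - x2 mod 53 = 13^2 - 2 - 27 = 34
y3 = s (x1 - x3) - y1 mod 53 = 13 * (2 - 34) - 23 = 38

P + Q = (34, 38)


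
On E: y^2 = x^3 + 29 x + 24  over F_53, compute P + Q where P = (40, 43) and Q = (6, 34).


P != Q, so use the chord formula.
s = (y2 - y1) / (x2 - x1) = (44) / (19) mod 53 = 33
x3 = s^2 - x1 - x2 mod 53 = 33^2 - 40 - 6 = 36
y3 = s (x1 - x3) - y1 mod 53 = 33 * (40 - 36) - 43 = 36

P + Q = (36, 36)


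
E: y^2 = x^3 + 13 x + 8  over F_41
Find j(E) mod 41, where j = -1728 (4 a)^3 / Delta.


Delta = -16(4 a^3 + 27 b^2) mod 41 = 8
-1728 * (4 a)^3 = -1728 * (4*13)^3 mod 41 = 9
j = 9 * 8^(-1) mod 41 = 37

j = 37 (mod 41)


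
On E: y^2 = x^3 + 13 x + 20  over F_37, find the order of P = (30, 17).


Compute successive multiples of P until we hit O:
  1P = (30, 17)
  2P = (30, 20)
  3P = O

ord(P) = 3


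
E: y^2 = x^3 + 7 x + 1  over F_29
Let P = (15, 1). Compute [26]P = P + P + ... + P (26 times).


k = 26 = 11010_2 (binary, LSB first: 01011)
Double-and-add from P = (15, 1):
  bit 0 = 0: acc unchanged = O
  bit 1 = 1: acc = O + (19, 27) = (19, 27)
  bit 2 = 0: acc unchanged = (19, 27)
  bit 3 = 1: acc = (19, 27) + (5, 25) = (21, 10)
  bit 4 = 1: acc = (21, 10) + (28, 15) = (3, 7)

26P = (3, 7)


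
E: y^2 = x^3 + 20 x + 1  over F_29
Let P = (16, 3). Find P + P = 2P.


Doubling: s = (3 x1^2 + a) / (2 y1)
s = (3*16^2 + 20) / (2*3) mod 29 = 25
x3 = s^2 - 2 x1 mod 29 = 25^2 - 2*16 = 13
y3 = s (x1 - x3) - y1 mod 29 = 25 * (16 - 13) - 3 = 14

2P = (13, 14)


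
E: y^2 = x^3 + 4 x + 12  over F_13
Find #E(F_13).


For each x in F_13, count y with y^2 = x^3 + 4 x + 12 mod 13:
  x = 0: RHS = 12, y in [5, 8]  -> 2 point(s)
  x = 1: RHS = 4, y in [2, 11]  -> 2 point(s)
  x = 3: RHS = 12, y in [5, 8]  -> 2 point(s)
  x = 4: RHS = 1, y in [1, 12]  -> 2 point(s)
  x = 5: RHS = 1, y in [1, 12]  -> 2 point(s)
  x = 8: RHS = 10, y in [6, 7]  -> 2 point(s)
  x = 9: RHS = 10, y in [6, 7]  -> 2 point(s)
  x = 10: RHS = 12, y in [5, 8]  -> 2 point(s)
  x = 11: RHS = 9, y in [3, 10]  -> 2 point(s)
Affine points: 18. Add the point at infinity: total = 19.

#E(F_13) = 19


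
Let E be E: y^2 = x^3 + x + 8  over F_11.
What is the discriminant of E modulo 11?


4 a^3 + 27 b^2 = 4*1^3 + 27*8^2 = 4 + 1728 = 1732
Delta = -16 * (1732) = -27712
Delta mod 11 = 8

Delta = 8 (mod 11)


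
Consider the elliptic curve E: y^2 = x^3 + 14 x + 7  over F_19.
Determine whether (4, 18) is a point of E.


Check whether y^2 = x^3 + 14 x + 7 (mod 19) for (x, y) = (4, 18).
LHS: y^2 = 18^2 mod 19 = 1
RHS: x^3 + 14 x + 7 = 4^3 + 14*4 + 7 mod 19 = 13
LHS != RHS

No, not on the curve


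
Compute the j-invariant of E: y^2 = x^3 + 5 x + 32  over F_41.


Delta = -16(4 a^3 + 27 b^2) mod 41 = 17
-1728 * (4 a)^3 = -1728 * (4*5)^3 mod 41 = 11
j = 11 * 17^(-1) mod 41 = 32

j = 32 (mod 41)


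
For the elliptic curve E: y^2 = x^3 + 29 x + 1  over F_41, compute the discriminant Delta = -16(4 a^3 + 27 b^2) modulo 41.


4 a^3 + 27 b^2 = 4*29^3 + 27*1^2 = 97556 + 27 = 97583
Delta = -16 * (97583) = -1561328
Delta mod 41 = 34

Delta = 34 (mod 41)


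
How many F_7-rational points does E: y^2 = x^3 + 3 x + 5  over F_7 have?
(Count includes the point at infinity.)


For each x in F_7, count y with y^2 = x^3 + 3 x + 5 mod 7:
  x = 1: RHS = 2, y in [3, 4]  -> 2 point(s)
  x = 4: RHS = 4, y in [2, 5]  -> 2 point(s)
  x = 6: RHS = 1, y in [1, 6]  -> 2 point(s)
Affine points: 6. Add the point at infinity: total = 7.

#E(F_7) = 7


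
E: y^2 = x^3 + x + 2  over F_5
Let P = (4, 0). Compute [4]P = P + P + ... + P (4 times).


k = 4 = 100_2 (binary, LSB first: 001)
Double-and-add from P = (4, 0):
  bit 0 = 0: acc unchanged = O
  bit 1 = 0: acc unchanged = O
  bit 2 = 1: acc = O + O = O

4P = O


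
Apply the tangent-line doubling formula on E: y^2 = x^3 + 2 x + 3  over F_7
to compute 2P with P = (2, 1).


Doubling: s = (3 x1^2 + a) / (2 y1)
s = (3*2^2 + 2) / (2*1) mod 7 = 0
x3 = s^2 - 2 x1 mod 7 = 0^2 - 2*2 = 3
y3 = s (x1 - x3) - y1 mod 7 = 0 * (2 - 3) - 1 = 6

2P = (3, 6)


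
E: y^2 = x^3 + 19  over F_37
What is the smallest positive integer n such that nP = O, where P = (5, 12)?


Compute successive multiples of P until we hit O:
  1P = (5, 12)
  2P = (20, 29)
  3P = (22, 23)
  4P = (35, 23)
  5P = (4, 34)
  6P = (31, 5)
  7P = (17, 14)
  8P = (14, 5)
  ... (continuing to 37P)
  37P = O

ord(P) = 37


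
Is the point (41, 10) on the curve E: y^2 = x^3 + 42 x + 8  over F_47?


Check whether y^2 = x^3 + 42 x + 8 (mod 47) for (x, y) = (41, 10).
LHS: y^2 = 10^2 mod 47 = 6
RHS: x^3 + 42 x + 8 = 41^3 + 42*41 + 8 mod 47 = 10
LHS != RHS

No, not on the curve


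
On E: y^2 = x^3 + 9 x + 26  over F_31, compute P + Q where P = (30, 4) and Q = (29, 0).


P != Q, so use the chord formula.
s = (y2 - y1) / (x2 - x1) = (27) / (30) mod 31 = 4
x3 = s^2 - x1 - x2 mod 31 = 4^2 - 30 - 29 = 19
y3 = s (x1 - x3) - y1 mod 31 = 4 * (30 - 19) - 4 = 9

P + Q = (19, 9)


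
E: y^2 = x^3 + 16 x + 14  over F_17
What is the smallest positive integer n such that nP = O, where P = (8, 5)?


Compute successive multiples of P until we hit O:
  1P = (8, 5)
  2P = (10, 1)
  3P = (3, 2)
  4P = (5, 7)
  5P = (12, 9)
  6P = (15, 5)
  7P = (11, 12)
  8P = (11, 5)
  ... (continuing to 15P)
  15P = O

ord(P) = 15


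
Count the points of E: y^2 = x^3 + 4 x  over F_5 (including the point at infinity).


For each x in F_5, count y with y^2 = x^3 + 4 x + 0 mod 5:
  x = 0: RHS = 0, y in [0]  -> 1 point(s)
  x = 1: RHS = 0, y in [0]  -> 1 point(s)
  x = 2: RHS = 1, y in [1, 4]  -> 2 point(s)
  x = 3: RHS = 4, y in [2, 3]  -> 2 point(s)
  x = 4: RHS = 0, y in [0]  -> 1 point(s)
Affine points: 7. Add the point at infinity: total = 8.

#E(F_5) = 8


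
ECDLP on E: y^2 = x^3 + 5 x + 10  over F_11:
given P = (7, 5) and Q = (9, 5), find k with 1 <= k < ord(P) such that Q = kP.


Enumerate multiples of P until we hit Q = (9, 5):
  1P = (7, 5)
  2P = (1, 7)
  3P = (8, 10)
  4P = (10, 2)
  5P = (6, 5)
  6P = (9, 6)
  7P = (9, 5)
Match found at i = 7.

k = 7


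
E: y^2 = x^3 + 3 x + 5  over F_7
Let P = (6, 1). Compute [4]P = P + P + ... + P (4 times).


k = 4 = 100_2 (binary, LSB first: 001)
Double-and-add from P = (6, 1):
  bit 0 = 0: acc unchanged = O
  bit 1 = 0: acc unchanged = O
  bit 2 = 1: acc = O + (1, 4) = (1, 4)

4P = (1, 4)


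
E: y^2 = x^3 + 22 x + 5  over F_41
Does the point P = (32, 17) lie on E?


Check whether y^2 = x^3 + 22 x + 5 (mod 41) for (x, y) = (32, 17).
LHS: y^2 = 17^2 mod 41 = 2
RHS: x^3 + 22 x + 5 = 32^3 + 22*32 + 5 mod 41 = 21
LHS != RHS

No, not on the curve


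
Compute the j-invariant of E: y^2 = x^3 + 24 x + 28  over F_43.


Delta = -16(4 a^3 + 27 b^2) mod 43 = 12
-1728 * (4 a)^3 = -1728 * (4*24)^3 mod 43 = 41
j = 41 * 12^(-1) mod 43 = 7

j = 7 (mod 43)


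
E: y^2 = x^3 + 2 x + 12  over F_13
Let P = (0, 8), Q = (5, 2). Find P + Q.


P != Q, so use the chord formula.
s = (y2 - y1) / (x2 - x1) = (7) / (5) mod 13 = 4
x3 = s^2 - x1 - x2 mod 13 = 4^2 - 0 - 5 = 11
y3 = s (x1 - x3) - y1 mod 13 = 4 * (0 - 11) - 8 = 0

P + Q = (11, 0)


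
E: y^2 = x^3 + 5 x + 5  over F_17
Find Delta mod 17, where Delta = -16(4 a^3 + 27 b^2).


4 a^3 + 27 b^2 = 4*5^3 + 27*5^2 = 500 + 675 = 1175
Delta = -16 * (1175) = -18800
Delta mod 17 = 2

Delta = 2 (mod 17)


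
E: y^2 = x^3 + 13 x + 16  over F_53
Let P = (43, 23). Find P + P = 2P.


Doubling: s = (3 x1^2 + a) / (2 y1)
s = (3*43^2 + 13) / (2*23) mod 53 = 31
x3 = s^2 - 2 x1 mod 53 = 31^2 - 2*43 = 27
y3 = s (x1 - x3) - y1 mod 53 = 31 * (43 - 27) - 23 = 49

2P = (27, 49)


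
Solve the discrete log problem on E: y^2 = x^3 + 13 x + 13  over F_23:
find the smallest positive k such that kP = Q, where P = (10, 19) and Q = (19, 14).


Enumerate multiples of P until we hit Q = (19, 14):
  1P = (10, 19)
  2P = (19, 14)
Match found at i = 2.

k = 2


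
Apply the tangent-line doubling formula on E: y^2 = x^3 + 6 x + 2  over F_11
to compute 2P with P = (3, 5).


Doubling: s = (3 x1^2 + a) / (2 y1)
s = (3*3^2 + 6) / (2*5) mod 11 = 0
x3 = s^2 - 2 x1 mod 11 = 0^2 - 2*3 = 5
y3 = s (x1 - x3) - y1 mod 11 = 0 * (3 - 5) - 5 = 6

2P = (5, 6)


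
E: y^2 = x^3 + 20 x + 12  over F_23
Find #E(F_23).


For each x in F_23, count y with y^2 = x^3 + 20 x + 12 mod 23:
  x = 0: RHS = 12, y in [9, 14]  -> 2 point(s)
  x = 4: RHS = 18, y in [8, 15]  -> 2 point(s)
  x = 6: RHS = 3, y in [7, 16]  -> 2 point(s)
  x = 7: RHS = 12, y in [9, 14]  -> 2 point(s)
  x = 9: RHS = 1, y in [1, 22]  -> 2 point(s)
  x = 10: RHS = 16, y in [4, 19]  -> 2 point(s)
  x = 12: RHS = 2, y in [5, 18]  -> 2 point(s)
  x = 13: RHS = 8, y in [10, 13]  -> 2 point(s)
  x = 14: RHS = 0, y in [0]  -> 1 point(s)
  x = 16: RHS = 12, y in [9, 14]  -> 2 point(s)
  x = 19: RHS = 6, y in [11, 12]  -> 2 point(s)
Affine points: 21. Add the point at infinity: total = 22.

#E(F_23) = 22


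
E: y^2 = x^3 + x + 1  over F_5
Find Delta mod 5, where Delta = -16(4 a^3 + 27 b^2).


4 a^3 + 27 b^2 = 4*1^3 + 27*1^2 = 4 + 27 = 31
Delta = -16 * (31) = -496
Delta mod 5 = 4

Delta = 4 (mod 5)


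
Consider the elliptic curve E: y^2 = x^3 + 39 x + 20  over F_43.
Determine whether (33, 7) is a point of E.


Check whether y^2 = x^3 + 39 x + 20 (mod 43) for (x, y) = (33, 7).
LHS: y^2 = 7^2 mod 43 = 6
RHS: x^3 + 39 x + 20 = 33^3 + 39*33 + 20 mod 43 = 6
LHS = RHS

Yes, on the curve


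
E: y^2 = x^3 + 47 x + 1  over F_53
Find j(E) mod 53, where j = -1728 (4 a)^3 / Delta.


Delta = -16(4 a^3 + 27 b^2) mod 53 = 36
-1728 * (4 a)^3 = -1728 * (4*47)^3 mod 53 = 30
j = 30 * 36^(-1) mod 53 = 45

j = 45 (mod 53)


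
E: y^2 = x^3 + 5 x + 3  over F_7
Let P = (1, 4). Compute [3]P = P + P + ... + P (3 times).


k = 3 = 11_2 (binary, LSB first: 11)
Double-and-add from P = (1, 4):
  bit 0 = 1: acc = O + (1, 4) = (1, 4)
  bit 1 = 1: acc = (1, 4) + (6, 5) = (2, 0)

3P = (2, 0)


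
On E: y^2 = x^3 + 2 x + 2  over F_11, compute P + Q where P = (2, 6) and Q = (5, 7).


P != Q, so use the chord formula.
s = (y2 - y1) / (x2 - x1) = (1) / (3) mod 11 = 4
x3 = s^2 - x1 - x2 mod 11 = 4^2 - 2 - 5 = 9
y3 = s (x1 - x3) - y1 mod 11 = 4 * (2 - 9) - 6 = 10

P + Q = (9, 10)


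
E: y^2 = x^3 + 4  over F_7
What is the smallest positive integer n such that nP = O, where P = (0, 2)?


Compute successive multiples of P until we hit O:
  1P = (0, 2)
  2P = (0, 5)
  3P = O

ord(P) = 3


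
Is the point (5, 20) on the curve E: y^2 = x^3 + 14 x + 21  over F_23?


Check whether y^2 = x^3 + 14 x + 21 (mod 23) for (x, y) = (5, 20).
LHS: y^2 = 20^2 mod 23 = 9
RHS: x^3 + 14 x + 21 = 5^3 + 14*5 + 21 mod 23 = 9
LHS = RHS

Yes, on the curve


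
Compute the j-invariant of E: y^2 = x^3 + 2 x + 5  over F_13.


Delta = -16(4 a^3 + 27 b^2) mod 13 = 11
-1728 * (4 a)^3 = -1728 * (4*2)^3 mod 13 = 5
j = 5 * 11^(-1) mod 13 = 4

j = 4 (mod 13)


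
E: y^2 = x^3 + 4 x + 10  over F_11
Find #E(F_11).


For each x in F_11, count y with y^2 = x^3 + 4 x + 10 mod 11:
  x = 1: RHS = 4, y in [2, 9]  -> 2 point(s)
  x = 2: RHS = 4, y in [2, 9]  -> 2 point(s)
  x = 3: RHS = 5, y in [4, 7]  -> 2 point(s)
  x = 5: RHS = 1, y in [1, 10]  -> 2 point(s)
  x = 8: RHS = 4, y in [2, 9]  -> 2 point(s)
  x = 9: RHS = 5, y in [4, 7]  -> 2 point(s)
  x = 10: RHS = 5, y in [4, 7]  -> 2 point(s)
Affine points: 14. Add the point at infinity: total = 15.

#E(F_11) = 15


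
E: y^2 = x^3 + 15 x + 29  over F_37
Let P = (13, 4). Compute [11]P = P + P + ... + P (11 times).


k = 11 = 1011_2 (binary, LSB first: 1101)
Double-and-add from P = (13, 4):
  bit 0 = 1: acc = O + (13, 4) = (13, 4)
  bit 1 = 1: acc = (13, 4) + (2, 20) = (18, 10)
  bit 2 = 0: acc unchanged = (18, 10)
  bit 3 = 1: acc = (18, 10) + (35, 19) = (20, 2)

11P = (20, 2)


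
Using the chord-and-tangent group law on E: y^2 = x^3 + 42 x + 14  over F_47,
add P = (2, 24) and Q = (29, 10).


P != Q, so use the chord formula.
s = (y2 - y1) / (x2 - x1) = (33) / (27) mod 47 = 43
x3 = s^2 - x1 - x2 mod 47 = 43^2 - 2 - 29 = 32
y3 = s (x1 - x3) - y1 mod 47 = 43 * (2 - 32) - 24 = 2

P + Q = (32, 2)


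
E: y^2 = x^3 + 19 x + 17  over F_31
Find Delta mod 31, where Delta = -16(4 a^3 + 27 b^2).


4 a^3 + 27 b^2 = 4*19^3 + 27*17^2 = 27436 + 7803 = 35239
Delta = -16 * (35239) = -563824
Delta mod 31 = 4

Delta = 4 (mod 31)


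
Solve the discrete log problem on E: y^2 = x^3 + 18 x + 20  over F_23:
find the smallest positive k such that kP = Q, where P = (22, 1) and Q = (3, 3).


Enumerate multiples of P until we hit Q = (3, 3):
  1P = (22, 1)
  2P = (3, 3)
Match found at i = 2.

k = 2


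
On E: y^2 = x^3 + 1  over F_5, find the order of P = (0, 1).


Compute successive multiples of P until we hit O:
  1P = (0, 1)
  2P = (0, 4)
  3P = O

ord(P) = 3


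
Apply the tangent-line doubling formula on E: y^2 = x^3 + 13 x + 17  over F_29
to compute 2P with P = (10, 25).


Doubling: s = (3 x1^2 + a) / (2 y1)
s = (3*10^2 + 13) / (2*25) mod 29 = 8
x3 = s^2 - 2 x1 mod 29 = 8^2 - 2*10 = 15
y3 = s (x1 - x3) - y1 mod 29 = 8 * (10 - 15) - 25 = 22

2P = (15, 22)


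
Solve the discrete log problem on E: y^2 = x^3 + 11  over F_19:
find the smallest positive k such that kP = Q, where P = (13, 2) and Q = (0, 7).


Enumerate multiples of P until we hit Q = (0, 7):
  1P = (13, 2)
  2P = (0, 7)
Match found at i = 2.

k = 2


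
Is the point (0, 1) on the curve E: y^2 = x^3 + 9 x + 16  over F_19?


Check whether y^2 = x^3 + 9 x + 16 (mod 19) for (x, y) = (0, 1).
LHS: y^2 = 1^2 mod 19 = 1
RHS: x^3 + 9 x + 16 = 0^3 + 9*0 + 16 mod 19 = 16
LHS != RHS

No, not on the curve


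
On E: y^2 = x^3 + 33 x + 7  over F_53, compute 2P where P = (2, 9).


Doubling: s = (3 x1^2 + a) / (2 y1)
s = (3*2^2 + 33) / (2*9) mod 53 = 29
x3 = s^2 - 2 x1 mod 53 = 29^2 - 2*2 = 42
y3 = s (x1 - x3) - y1 mod 53 = 29 * (2 - 42) - 9 = 50

2P = (42, 50)


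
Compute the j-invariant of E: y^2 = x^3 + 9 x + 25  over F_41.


Delta = -16(4 a^3 + 27 b^2) mod 41 = 28
-1728 * (4 a)^3 = -1728 * (4*9)^3 mod 41 = 12
j = 12 * 28^(-1) mod 41 = 18

j = 18 (mod 41)


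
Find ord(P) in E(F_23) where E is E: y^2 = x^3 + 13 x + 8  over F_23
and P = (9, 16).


Compute successive multiples of P until we hit O:
  1P = (9, 16)
  2P = (0, 10)
  3P = (17, 17)
  4P = (6, 16)
  5P = (8, 7)
  6P = (18, 18)
  7P = (4, 3)
  8P = (14, 17)
  ... (continuing to 21P)
  21P = O

ord(P) = 21


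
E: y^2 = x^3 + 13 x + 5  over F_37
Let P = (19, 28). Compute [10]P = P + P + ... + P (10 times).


k = 10 = 1010_2 (binary, LSB first: 0101)
Double-and-add from P = (19, 28):
  bit 0 = 0: acc unchanged = O
  bit 1 = 1: acc = O + (6, 15) = (6, 15)
  bit 2 = 0: acc unchanged = (6, 15)
  bit 3 = 1: acc = (6, 15) + (5, 11) = (5, 26)

10P = (5, 26)


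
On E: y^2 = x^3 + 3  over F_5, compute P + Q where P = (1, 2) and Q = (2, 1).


P != Q, so use the chord formula.
s = (y2 - y1) / (x2 - x1) = (4) / (1) mod 5 = 4
x3 = s^2 - x1 - x2 mod 5 = 4^2 - 1 - 2 = 3
y3 = s (x1 - x3) - y1 mod 5 = 4 * (1 - 3) - 2 = 0

P + Q = (3, 0)


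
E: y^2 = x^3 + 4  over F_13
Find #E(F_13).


For each x in F_13, count y with y^2 = x^3 + 0 x + 4 mod 13:
  x = 0: RHS = 4, y in [2, 11]  -> 2 point(s)
  x = 2: RHS = 12, y in [5, 8]  -> 2 point(s)
  x = 4: RHS = 3, y in [4, 9]  -> 2 point(s)
  x = 5: RHS = 12, y in [5, 8]  -> 2 point(s)
  x = 6: RHS = 12, y in [5, 8]  -> 2 point(s)
  x = 7: RHS = 9, y in [3, 10]  -> 2 point(s)
  x = 8: RHS = 9, y in [3, 10]  -> 2 point(s)
  x = 10: RHS = 3, y in [4, 9]  -> 2 point(s)
  x = 11: RHS = 9, y in [3, 10]  -> 2 point(s)
  x = 12: RHS = 3, y in [4, 9]  -> 2 point(s)
Affine points: 20. Add the point at infinity: total = 21.

#E(F_13) = 21


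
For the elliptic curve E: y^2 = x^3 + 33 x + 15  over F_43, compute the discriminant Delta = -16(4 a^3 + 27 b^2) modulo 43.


4 a^3 + 27 b^2 = 4*33^3 + 27*15^2 = 143748 + 6075 = 149823
Delta = -16 * (149823) = -2397168
Delta mod 43 = 39

Delta = 39 (mod 43)


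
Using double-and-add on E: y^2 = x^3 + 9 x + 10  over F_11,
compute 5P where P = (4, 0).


k = 5 = 101_2 (binary, LSB first: 101)
Double-and-add from P = (4, 0):
  bit 0 = 1: acc = O + (4, 0) = (4, 0)
  bit 1 = 0: acc unchanged = (4, 0)
  bit 2 = 1: acc = (4, 0) + O = (4, 0)

5P = (4, 0)


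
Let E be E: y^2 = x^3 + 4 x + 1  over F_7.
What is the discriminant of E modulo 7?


4 a^3 + 27 b^2 = 4*4^3 + 27*1^2 = 256 + 27 = 283
Delta = -16 * (283) = -4528
Delta mod 7 = 1

Delta = 1 (mod 7)


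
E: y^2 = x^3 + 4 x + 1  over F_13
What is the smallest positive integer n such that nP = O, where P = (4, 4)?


Compute successive multiples of P until we hit O:
  1P = (4, 4)
  2P = (5, 9)
  3P = (3, 1)
  4P = (2, 2)
  5P = (8, 5)
  6P = (10, 1)
  7P = (9, 5)
  8P = (12, 10)
  ... (continuing to 19P)
  19P = O

ord(P) = 19


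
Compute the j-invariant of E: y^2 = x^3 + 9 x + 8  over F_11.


Delta = -16(4 a^3 + 27 b^2) mod 11 = 1
-1728 * (4 a)^3 = -1728 * (4*9)^3 mod 11 = 6
j = 6 * 1^(-1) mod 11 = 6

j = 6 (mod 11)


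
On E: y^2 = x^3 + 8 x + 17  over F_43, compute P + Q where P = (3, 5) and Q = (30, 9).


P != Q, so use the chord formula.
s = (y2 - y1) / (x2 - x1) = (4) / (27) mod 43 = 32
x3 = s^2 - x1 - x2 mod 43 = 32^2 - 3 - 30 = 2
y3 = s (x1 - x3) - y1 mod 43 = 32 * (3 - 2) - 5 = 27

P + Q = (2, 27)


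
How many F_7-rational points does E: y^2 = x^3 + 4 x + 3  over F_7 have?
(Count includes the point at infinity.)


For each x in F_7, count y with y^2 = x^3 + 4 x + 3 mod 7:
  x = 1: RHS = 1, y in [1, 6]  -> 2 point(s)
  x = 3: RHS = 0, y in [0]  -> 1 point(s)
  x = 5: RHS = 1, y in [1, 6]  -> 2 point(s)
Affine points: 5. Add the point at infinity: total = 6.

#E(F_7) = 6


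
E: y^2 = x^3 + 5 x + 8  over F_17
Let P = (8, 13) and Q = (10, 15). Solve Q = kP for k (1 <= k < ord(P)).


Enumerate multiples of P until we hit Q = (10, 15):
  1P = (8, 13)
  2P = (10, 15)
Match found at i = 2.

k = 2


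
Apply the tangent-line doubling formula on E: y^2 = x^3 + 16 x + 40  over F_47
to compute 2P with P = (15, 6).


Doubling: s = (3 x1^2 + a) / (2 y1)
s = (3*15^2 + 16) / (2*6) mod 47 = 38
x3 = s^2 - 2 x1 mod 47 = 38^2 - 2*15 = 4
y3 = s (x1 - x3) - y1 mod 47 = 38 * (15 - 4) - 6 = 36

2P = (4, 36)
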